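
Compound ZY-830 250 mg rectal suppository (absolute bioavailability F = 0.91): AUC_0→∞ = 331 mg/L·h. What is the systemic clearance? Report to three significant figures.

CL = 0.687 L/h

CL = F × Dose / AUC_0→∞
   = 0.91 × 250 / 331 = 0.687311 L/h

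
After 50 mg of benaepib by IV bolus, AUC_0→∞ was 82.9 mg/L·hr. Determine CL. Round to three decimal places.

CL = 0.603 L/hr

CL = Dose_iv / AUC_0→∞
   = 50 / 82.9 = 0.603136 L/hr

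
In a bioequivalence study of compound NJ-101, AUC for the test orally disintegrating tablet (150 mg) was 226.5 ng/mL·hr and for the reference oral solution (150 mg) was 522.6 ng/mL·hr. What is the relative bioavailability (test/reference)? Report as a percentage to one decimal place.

F_rel = (AUC_test/D_test) / (AUC_ref/D_ref)
      = (226.5/150) / (522.6/150)
      = 1.51 / 3.484 = 0.4334 = 43.34%

F_rel = 43.3%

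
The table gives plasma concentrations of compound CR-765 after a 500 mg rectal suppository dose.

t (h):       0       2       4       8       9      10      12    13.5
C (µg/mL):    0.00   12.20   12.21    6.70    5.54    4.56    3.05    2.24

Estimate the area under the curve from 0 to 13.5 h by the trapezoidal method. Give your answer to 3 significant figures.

Trapezoidal AUC_0→13.5:
  [0→2]: (0.00+12.20)/2 × 2 = 12.2
  [2→4]: (12.20+12.21)/2 × 2 = 24.41
  [4→8]: (12.21+6.70)/2 × 4 = 37.82
  [8→9]: (6.70+5.54)/2 × 1 = 6.12
  [9→10]: (5.54+4.56)/2 × 1 = 5.05
  [10→12]: (4.56+3.05)/2 × 2 = 7.61
  [12→13.5]: (3.05+2.24)/2 × 1.5 = 3.9675
  Sum = 97.1775 µg/mL·h

AUC = 97.2 µg/mL·h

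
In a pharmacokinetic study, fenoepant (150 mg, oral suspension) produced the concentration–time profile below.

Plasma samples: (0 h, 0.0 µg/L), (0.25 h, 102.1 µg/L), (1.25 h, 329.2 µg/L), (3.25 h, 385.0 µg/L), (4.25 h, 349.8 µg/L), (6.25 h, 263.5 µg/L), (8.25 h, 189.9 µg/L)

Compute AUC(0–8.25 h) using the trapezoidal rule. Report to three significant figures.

Trapezoidal AUC_0→8.25:
  [0→0.25]: (0.0+102.1)/2 × 0.25 = 12.7625
  [0.25→1.25]: (102.1+329.2)/2 × 1 = 215.65
  [1.25→3.25]: (329.2+385.0)/2 × 2 = 714.2
  [3.25→4.25]: (385.0+349.8)/2 × 1 = 367.4
  [4.25→6.25]: (349.8+263.5)/2 × 2 = 613.3
  [6.25→8.25]: (263.5+189.9)/2 × 2 = 453.4
  Sum = 2376.7125 µg/L·h

AUC = 2380 µg/L·h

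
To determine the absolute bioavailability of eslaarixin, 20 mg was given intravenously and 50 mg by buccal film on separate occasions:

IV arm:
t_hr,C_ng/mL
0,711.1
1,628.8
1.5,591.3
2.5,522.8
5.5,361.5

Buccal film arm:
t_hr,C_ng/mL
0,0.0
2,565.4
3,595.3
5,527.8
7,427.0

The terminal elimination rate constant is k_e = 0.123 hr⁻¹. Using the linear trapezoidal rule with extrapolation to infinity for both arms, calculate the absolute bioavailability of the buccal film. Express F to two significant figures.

Trapezoidal AUC_0→5.5 (IV):
  [0→1]: (711.1+628.8)/2 × 1 = 669.95
  [1→1.5]: (628.8+591.3)/2 × 0.5 = 305.025
  [1.5→2.5]: (591.3+522.8)/2 × 1 = 557.05
  [2.5→5.5]: (522.8+361.5)/2 × 3 = 1326.45
  Sum = 2858.475 ng/mL·hr
IV tail: 361.5/0.123 = 2939.024; AUC_iv,0→∞ = 2858.475 + 2939.024 = 5797.499 ng/mL·hr
Trapezoidal AUC_0→7 (buccal film):
  [0→2]: (0.0+565.4)/2 × 2 = 565.4
  [2→3]: (565.4+595.3)/2 × 1 = 580.35
  [3→5]: (595.3+527.8)/2 × 2 = 1123.1
  [5→7]: (527.8+427.0)/2 × 2 = 954.8
  Sum = 3223.65 ng/mL·hr
buccal film tail: 427.0/0.123 = 3471.545; AUC_ev,0→∞ = 3223.65 + 3471.545 = 6695.195 ng/mL·hr
F = (AUC_ev/D_ev)/(AUC_iv/D_iv) = (6695.195/50)/(5797.499/20) = 133.9039/289.87495 = 0.4619

F = 0.46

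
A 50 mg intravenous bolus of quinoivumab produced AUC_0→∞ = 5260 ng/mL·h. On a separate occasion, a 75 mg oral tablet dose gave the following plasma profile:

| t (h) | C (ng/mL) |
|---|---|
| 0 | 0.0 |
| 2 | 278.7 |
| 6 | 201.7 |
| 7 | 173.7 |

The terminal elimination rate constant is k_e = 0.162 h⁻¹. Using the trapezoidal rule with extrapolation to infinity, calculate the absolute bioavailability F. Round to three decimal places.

F = 0.317

Trapezoidal AUC_0→7 (oral tablet):
  [0→2]: (0.0+278.7)/2 × 2 = 278.7
  [2→6]: (278.7+201.7)/2 × 4 = 960.8
  [6→7]: (201.7+173.7)/2 × 1 = 187.7
  Sum = 1427.2 ng/mL·h
Tail: C_last/k_e = 173.7/0.162 = 1072.222
AUC_0→∞ (oral tablet) = 1427.2 + 1072.222 = 2499.422 ng/mL·h
F = (AUC_ev/D_ev)/(AUC_iv/D_iv) = (2499.422/75)/(5260/50) = 33.3256/105.2 = 0.3168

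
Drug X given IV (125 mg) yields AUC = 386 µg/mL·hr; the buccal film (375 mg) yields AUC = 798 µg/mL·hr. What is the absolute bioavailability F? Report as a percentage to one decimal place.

F = 68.9%

F = (AUC_ev / D_ev) / (AUC_iv / D_iv)
  = (798/375) / (386/125)
  = 2.128 / 3.088 = 0.6891
  = 68.91%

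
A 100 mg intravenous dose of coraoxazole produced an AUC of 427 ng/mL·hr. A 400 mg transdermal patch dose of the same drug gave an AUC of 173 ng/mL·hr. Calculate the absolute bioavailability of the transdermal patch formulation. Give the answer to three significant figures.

F = 0.101

F = (AUC_ev / D_ev) / (AUC_iv / D_iv)
  = (173/400) / (427/100)
  = 0.4325 / 4.27 = 0.1013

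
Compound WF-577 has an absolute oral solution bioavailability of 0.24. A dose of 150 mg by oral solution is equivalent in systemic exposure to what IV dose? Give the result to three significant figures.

D_iv = 36.0 mg

Systemic exposure from an extravascular dose = F × D_ev, so the equivalent IV dose is F × D_ev.
D_iv = F × D_ev = 0.24 × 150 = 36 mg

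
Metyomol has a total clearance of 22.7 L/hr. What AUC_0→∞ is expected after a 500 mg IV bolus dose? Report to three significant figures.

AUC_0→∞ = Dose_iv / CL
        = 500 / 22.7 = 22.0264 mg/L·hr

AUC = 22.0 mg/L·hr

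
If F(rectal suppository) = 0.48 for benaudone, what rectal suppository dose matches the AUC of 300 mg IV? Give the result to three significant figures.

D_rectal = 625 mg

For equal systemic exposure: F × D_ev = D_iv
D_ev = D_iv / F = 300 / 0.48 = 625 mg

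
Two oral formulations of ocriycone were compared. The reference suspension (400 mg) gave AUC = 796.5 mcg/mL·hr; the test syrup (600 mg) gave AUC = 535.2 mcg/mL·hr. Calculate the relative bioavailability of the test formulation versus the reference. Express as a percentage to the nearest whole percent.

F_rel = (AUC_test/D_test) / (AUC_ref/D_ref)
      = (535.2/600) / (796.5/400)
      = 0.892 / 1.99125 = 0.4480 = 44.80%

F_rel = 45%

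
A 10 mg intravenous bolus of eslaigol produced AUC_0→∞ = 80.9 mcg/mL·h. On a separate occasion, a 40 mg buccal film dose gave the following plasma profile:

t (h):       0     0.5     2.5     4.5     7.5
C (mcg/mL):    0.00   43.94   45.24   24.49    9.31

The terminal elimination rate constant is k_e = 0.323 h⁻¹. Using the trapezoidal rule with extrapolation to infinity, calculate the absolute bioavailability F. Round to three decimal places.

F = 0.771

Trapezoidal AUC_0→7.5 (buccal film):
  [0→0.5]: (0.00+43.94)/2 × 0.5 = 10.985
  [0.5→2.5]: (43.94+45.24)/2 × 2 = 89.18
  [2.5→4.5]: (45.24+24.49)/2 × 2 = 69.73
  [4.5→7.5]: (24.49+9.31)/2 × 3 = 50.7
  Sum = 220.595 mcg/mL·h
Tail: C_last/k_e = 9.31/0.323 = 28.824
AUC_0→∞ (buccal film) = 220.595 + 28.824 = 249.419 mcg/mL·h
F = (AUC_ev/D_ev)/(AUC_iv/D_iv) = (249.419/40)/(80.9/10) = 6.235475/8.09 = 0.7708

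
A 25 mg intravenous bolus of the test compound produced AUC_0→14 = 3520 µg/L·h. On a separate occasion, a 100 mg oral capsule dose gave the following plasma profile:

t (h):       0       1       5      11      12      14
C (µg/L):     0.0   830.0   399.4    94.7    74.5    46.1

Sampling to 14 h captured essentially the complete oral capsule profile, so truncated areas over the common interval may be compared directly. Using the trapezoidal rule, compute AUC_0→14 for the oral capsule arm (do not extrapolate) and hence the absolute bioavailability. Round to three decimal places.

F = 0.324

Trapezoidal AUC_0→14 (oral capsule):
  [0→1]: (0.0+830.0)/2 × 1 = 415.0
  [1→5]: (830.0+399.4)/2 × 4 = 2458.8
  [5→11]: (399.4+94.7)/2 × 6 = 1482.3
  [11→12]: (94.7+74.5)/2 × 1 = 84.6
  [12→14]: (74.5+46.1)/2 × 2 = 120.6
  Sum = 4561.3 µg/L·h
F = (AUC_ev/D_ev)/(AUC_iv/D_iv) = (4561.3/100)/(3520/25) = 45.613/140.8 = 0.3240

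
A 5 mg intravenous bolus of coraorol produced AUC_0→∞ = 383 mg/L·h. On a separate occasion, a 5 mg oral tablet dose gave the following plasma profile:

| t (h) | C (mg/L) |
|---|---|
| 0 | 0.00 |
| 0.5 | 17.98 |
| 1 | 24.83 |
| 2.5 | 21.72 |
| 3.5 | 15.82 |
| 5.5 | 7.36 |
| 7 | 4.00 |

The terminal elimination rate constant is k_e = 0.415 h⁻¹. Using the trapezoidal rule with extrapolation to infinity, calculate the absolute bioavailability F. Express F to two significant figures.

Trapezoidal AUC_0→7 (oral tablet):
  [0→0.5]: (0.00+17.98)/2 × 0.5 = 4.495
  [0.5→1]: (17.98+24.83)/2 × 0.5 = 10.7025
  [1→2.5]: (24.83+21.72)/2 × 1.5 = 34.9125
  [2.5→3.5]: (21.72+15.82)/2 × 1 = 18.77
  [3.5→5.5]: (15.82+7.36)/2 × 2 = 23.18
  [5.5→7]: (7.36+4.00)/2 × 1.5 = 8.52
  Sum = 100.58 mg/L·h
Tail: C_last/k_e = 4.00/0.415 = 9.639
AUC_0→∞ (oral tablet) = 100.58 + 9.639 = 110.219 mg/L·h
F = (AUC_ev/D_ev)/(AUC_iv/D_iv) = (110.219/5)/(383/5) = 22.0438/76.6 = 0.2878

F = 0.29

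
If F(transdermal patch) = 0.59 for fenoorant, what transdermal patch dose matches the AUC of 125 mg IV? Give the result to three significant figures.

For equal systemic exposure: F × D_ev = D_iv
D_ev = D_iv / F = 125 / 0.59 = 211.864 mg

D_transdermal = 212 mg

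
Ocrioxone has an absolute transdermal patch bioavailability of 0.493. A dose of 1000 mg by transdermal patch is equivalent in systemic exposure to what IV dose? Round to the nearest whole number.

D_iv = 493 mg

Systemic exposure from an extravascular dose = F × D_ev, so the equivalent IV dose is F × D_ev.
D_iv = F × D_ev = 0.493 × 1000 = 493 mg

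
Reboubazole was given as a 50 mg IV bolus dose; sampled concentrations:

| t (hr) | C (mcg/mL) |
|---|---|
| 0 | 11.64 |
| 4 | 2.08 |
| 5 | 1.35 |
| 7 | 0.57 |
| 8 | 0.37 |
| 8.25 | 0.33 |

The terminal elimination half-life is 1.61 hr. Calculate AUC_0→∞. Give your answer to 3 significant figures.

AUC = 32.4 mcg/mL·hr

Trapezoidal AUC_0→8.25:
  [0→4]: (11.64+2.08)/2 × 4 = 27.44
  [4→5]: (2.08+1.35)/2 × 1 = 1.715
  [5→7]: (1.35+0.57)/2 × 2 = 1.92
  [7→8]: (0.57+0.37)/2 × 1 = 0.47
  [8→8.25]: (0.37+0.33)/2 × 0.25 = 0.0875
  Sum = 31.6325 mcg/mL·hr
k_e = ln2 / t½ = 0.693147 / 1.61 = 0.4305 hr^-1
Extrapolated tail: C_last / k_e = 0.33 / 0.4305 = 0.767
AUC_0→∞ = 31.6325 + 0.767 = 32.3995 mcg/mL·hr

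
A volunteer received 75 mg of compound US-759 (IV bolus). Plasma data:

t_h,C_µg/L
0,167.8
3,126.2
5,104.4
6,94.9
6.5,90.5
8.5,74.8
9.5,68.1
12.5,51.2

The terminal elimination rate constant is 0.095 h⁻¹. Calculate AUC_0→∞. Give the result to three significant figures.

AUC = 1770 µg/L·h

Trapezoidal AUC_0→12.5:
  [0→3]: (167.8+126.2)/2 × 3 = 441.0
  [3→5]: (126.2+104.4)/2 × 2 = 230.6
  [5→6]: (104.4+94.9)/2 × 1 = 99.65
  [6→6.5]: (94.9+90.5)/2 × 0.5 = 46.35
  [6.5→8.5]: (90.5+74.8)/2 × 2 = 165.3
  [8.5→9.5]: (74.8+68.1)/2 × 1 = 71.45
  [9.5→12.5]: (68.1+51.2)/2 × 3 = 178.95
  Sum = 1233.3 µg/L·h
Extrapolated tail: C_last / k_e = 51.2 / 0.095 = 538.947
AUC_0→∞ = 1233.3 + 538.947 = 1772.247 µg/L·h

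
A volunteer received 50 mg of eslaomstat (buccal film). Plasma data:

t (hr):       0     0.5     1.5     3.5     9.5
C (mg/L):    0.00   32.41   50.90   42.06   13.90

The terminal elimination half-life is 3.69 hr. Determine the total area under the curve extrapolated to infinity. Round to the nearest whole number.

Trapezoidal AUC_0→9.5:
  [0→0.5]: (0.00+32.41)/2 × 0.5 = 8.1025
  [0.5→1.5]: (32.41+50.90)/2 × 1 = 41.655
  [1.5→3.5]: (50.90+42.06)/2 × 2 = 92.96
  [3.5→9.5]: (42.06+13.90)/2 × 6 = 167.88
  Sum = 310.5975 mg/L·hr
k_e = ln2 / t½ = 0.693147 / 3.69 = 0.1878 hr^-1
Extrapolated tail: C_last / k_e = 13.90 / 0.1878 = 74.015
AUC_0→∞ = 310.5975 + 74.015 = 384.6125 mg/L·hr

AUC = 385 mg/L·hr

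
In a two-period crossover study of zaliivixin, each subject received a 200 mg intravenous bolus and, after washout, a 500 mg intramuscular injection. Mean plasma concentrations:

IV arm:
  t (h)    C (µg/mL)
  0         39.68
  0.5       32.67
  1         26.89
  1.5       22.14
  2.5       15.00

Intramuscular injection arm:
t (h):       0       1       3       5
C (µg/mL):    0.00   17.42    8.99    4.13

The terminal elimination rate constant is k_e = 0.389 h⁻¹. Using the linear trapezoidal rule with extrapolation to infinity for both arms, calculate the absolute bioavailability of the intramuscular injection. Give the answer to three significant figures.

F = 0.230

Trapezoidal AUC_0→2.5 (IV):
  [0→0.5]: (39.68+32.67)/2 × 0.5 = 18.0875
  [0.5→1]: (32.67+26.89)/2 × 0.5 = 14.89
  [1→1.5]: (26.89+22.14)/2 × 0.5 = 12.2575
  [1.5→2.5]: (22.14+15.00)/2 × 1 = 18.57
  Sum = 63.805 µg/mL·h
IV tail: 15.00/0.389 = 38.560; AUC_iv,0→∞ = 63.805 + 38.560 = 102.365 µg/mL·h
Trapezoidal AUC_0→5 (intramuscular injection):
  [0→1]: (0.00+17.42)/2 × 1 = 8.71
  [1→3]: (17.42+8.99)/2 × 2 = 26.41
  [3→5]: (8.99+4.13)/2 × 2 = 13.12
  Sum = 48.24 µg/mL·h
intramuscular injection tail: 4.13/0.389 = 10.617; AUC_ev,0→∞ = 48.24 + 10.617 = 58.857 µg/mL·h
F = (AUC_ev/D_ev)/(AUC_iv/D_iv) = (58.857/500)/(102.365/200) = 0.117714/0.511825 = 0.2300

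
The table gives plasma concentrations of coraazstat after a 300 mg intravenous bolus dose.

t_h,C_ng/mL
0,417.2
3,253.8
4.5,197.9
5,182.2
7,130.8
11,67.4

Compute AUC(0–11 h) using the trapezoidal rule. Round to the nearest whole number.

AUC = 2150 ng/mL·h

Trapezoidal AUC_0→11:
  [0→3]: (417.2+253.8)/2 × 3 = 1006.5
  [3→4.5]: (253.8+197.9)/2 × 1.5 = 338.775
  [4.5→5]: (197.9+182.2)/2 × 0.5 = 95.025
  [5→7]: (182.2+130.8)/2 × 2 = 313.0
  [7→11]: (130.8+67.4)/2 × 4 = 396.4
  Sum = 2149.7 ng/mL·h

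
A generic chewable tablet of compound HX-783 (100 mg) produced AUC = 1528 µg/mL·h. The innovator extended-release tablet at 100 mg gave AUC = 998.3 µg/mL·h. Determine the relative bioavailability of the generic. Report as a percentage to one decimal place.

F_rel = (AUC_test/D_test) / (AUC_ref/D_ref)
      = (1528/100) / (998.3/100)
      = 15.28 / 9.983 = 1.5306 = 153.06%

F_rel = 153.1%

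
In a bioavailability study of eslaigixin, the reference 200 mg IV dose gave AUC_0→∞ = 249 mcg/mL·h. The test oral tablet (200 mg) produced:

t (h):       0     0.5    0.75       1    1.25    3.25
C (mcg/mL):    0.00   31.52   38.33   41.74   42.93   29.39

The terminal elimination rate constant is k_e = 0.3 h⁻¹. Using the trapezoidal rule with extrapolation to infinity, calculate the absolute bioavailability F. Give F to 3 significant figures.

Trapezoidal AUC_0→3.25 (oral tablet):
  [0→0.5]: (0.00+31.52)/2 × 0.5 = 7.88
  [0.5→0.75]: (31.52+38.33)/2 × 0.25 = 8.73125
  [0.75→1]: (38.33+41.74)/2 × 0.25 = 10.00875
  [1→1.25]: (41.74+42.93)/2 × 0.25 = 10.58375
  [1.25→3.25]: (42.93+29.39)/2 × 2 = 72.32
  Sum = 109.52375 mcg/mL·h
Tail: C_last/k_e = 29.39/0.3 = 97.967
AUC_0→∞ (oral tablet) = 109.52375 + 97.967 = 207.49075 mcg/mL·h
F = (AUC_ev/D_ev)/(AUC_iv/D_iv) = (207.49075/200)/(249/200) = 1.03745/1.245 = 0.8333

F = 0.833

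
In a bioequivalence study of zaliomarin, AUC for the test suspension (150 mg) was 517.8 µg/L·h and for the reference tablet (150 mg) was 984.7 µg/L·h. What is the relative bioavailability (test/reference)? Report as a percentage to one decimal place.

F_rel = (AUC_test/D_test) / (AUC_ref/D_ref)
      = (517.8/150) / (984.7/150)
      = 3.452 / 6.56467 = 0.5258 = 52.58%

F_rel = 52.6%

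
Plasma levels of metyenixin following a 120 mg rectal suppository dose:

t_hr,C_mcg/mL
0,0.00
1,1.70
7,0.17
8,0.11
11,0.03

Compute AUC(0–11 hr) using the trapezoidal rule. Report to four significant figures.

Trapezoidal AUC_0→11:
  [0→1]: (0.00+1.70)/2 × 1 = 0.85
  [1→7]: (1.70+0.17)/2 × 6 = 5.61
  [7→8]: (0.17+0.11)/2 × 1 = 0.14
  [8→11]: (0.11+0.03)/2 × 3 = 0.21
  Sum = 6.81 mcg/mL·hr

AUC = 6.810 mcg/mL·hr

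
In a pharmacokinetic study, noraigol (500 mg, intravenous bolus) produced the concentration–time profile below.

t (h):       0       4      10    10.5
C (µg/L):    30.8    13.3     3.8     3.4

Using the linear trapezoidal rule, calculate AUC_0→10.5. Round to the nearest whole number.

Trapezoidal AUC_0→10.5:
  [0→4]: (30.8+13.3)/2 × 4 = 88.2
  [4→10]: (13.3+3.8)/2 × 6 = 51.3
  [10→10.5]: (3.8+3.4)/2 × 0.5 = 1.8
  Sum = 141.3 µg/L·h

AUC = 141 µg/L·h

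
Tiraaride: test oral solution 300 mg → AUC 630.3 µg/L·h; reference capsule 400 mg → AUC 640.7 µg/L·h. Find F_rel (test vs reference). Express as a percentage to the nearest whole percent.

F_rel = (AUC_test/D_test) / (AUC_ref/D_ref)
      = (630.3/300) / (640.7/400)
      = 2.101 / 1.60175 = 1.3117 = 131.17%

F_rel = 131%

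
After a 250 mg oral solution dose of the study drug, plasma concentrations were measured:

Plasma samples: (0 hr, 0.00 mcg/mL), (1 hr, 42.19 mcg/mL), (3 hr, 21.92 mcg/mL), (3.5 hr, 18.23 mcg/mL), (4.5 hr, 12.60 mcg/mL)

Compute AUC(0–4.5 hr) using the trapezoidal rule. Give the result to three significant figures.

Trapezoidal AUC_0→4.5:
  [0→1]: (0.00+42.19)/2 × 1 = 21.095
  [1→3]: (42.19+21.92)/2 × 2 = 64.11
  [3→3.5]: (21.92+18.23)/2 × 0.5 = 10.0375
  [3.5→4.5]: (18.23+12.60)/2 × 1 = 15.415
  Sum = 110.6575 mcg/mL·hr

AUC = 111 mcg/mL·hr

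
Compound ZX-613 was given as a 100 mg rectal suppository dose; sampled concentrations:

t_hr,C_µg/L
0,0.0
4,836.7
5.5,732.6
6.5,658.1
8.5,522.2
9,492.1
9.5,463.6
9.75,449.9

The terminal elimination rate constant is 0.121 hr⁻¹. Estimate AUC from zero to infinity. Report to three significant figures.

AUC = 9050 µg/L·hr

Trapezoidal AUC_0→9.75:
  [0→4]: (0.0+836.7)/2 × 4 = 1673.4
  [4→5.5]: (836.7+732.6)/2 × 1.5 = 1176.975
  [5.5→6.5]: (732.6+658.1)/2 × 1 = 695.35
  [6.5→8.5]: (658.1+522.2)/2 × 2 = 1180.3
  [8.5→9]: (522.2+492.1)/2 × 0.5 = 253.575
  [9→9.5]: (492.1+463.6)/2 × 0.5 = 238.925
  [9.5→9.75]: (463.6+449.9)/2 × 0.25 = 114.1875
  Sum = 5332.7125 µg/L·hr
Extrapolated tail: C_last / k_e = 449.9 / 0.121 = 3718.182
AUC_0→∞ = 5332.7125 + 3718.182 = 9050.8945 µg/L·hr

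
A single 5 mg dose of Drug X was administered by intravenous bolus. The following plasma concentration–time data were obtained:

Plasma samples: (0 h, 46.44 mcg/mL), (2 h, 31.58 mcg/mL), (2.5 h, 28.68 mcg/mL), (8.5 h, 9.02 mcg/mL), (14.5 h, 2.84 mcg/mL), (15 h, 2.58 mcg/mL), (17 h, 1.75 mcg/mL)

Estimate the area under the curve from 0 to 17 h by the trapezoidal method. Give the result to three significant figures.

AUC = 247 mcg/mL·h

Trapezoidal AUC_0→17:
  [0→2]: (46.44+31.58)/2 × 2 = 78.02
  [2→2.5]: (31.58+28.68)/2 × 0.5 = 15.065
  [2.5→8.5]: (28.68+9.02)/2 × 6 = 113.1
  [8.5→14.5]: (9.02+2.84)/2 × 6 = 35.58
  [14.5→15]: (2.84+2.58)/2 × 0.5 = 1.355
  [15→17]: (2.58+1.75)/2 × 2 = 4.33
  Sum = 247.45 mcg/mL·h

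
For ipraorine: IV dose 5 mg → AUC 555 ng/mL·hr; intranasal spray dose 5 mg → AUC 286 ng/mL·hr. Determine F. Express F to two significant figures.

F = 0.52

F = (AUC_ev / D_ev) / (AUC_iv / D_iv)
  = (286/5) / (555/5)
  = 57.2 / 111 = 0.5153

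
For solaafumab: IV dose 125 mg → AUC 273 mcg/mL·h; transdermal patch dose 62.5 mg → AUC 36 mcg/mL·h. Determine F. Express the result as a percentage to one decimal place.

F = 26.4%

F = (AUC_ev / D_ev) / (AUC_iv / D_iv)
  = (36/62.5) / (273/125)
  = 0.576 / 2.184 = 0.2637
  = 26.37%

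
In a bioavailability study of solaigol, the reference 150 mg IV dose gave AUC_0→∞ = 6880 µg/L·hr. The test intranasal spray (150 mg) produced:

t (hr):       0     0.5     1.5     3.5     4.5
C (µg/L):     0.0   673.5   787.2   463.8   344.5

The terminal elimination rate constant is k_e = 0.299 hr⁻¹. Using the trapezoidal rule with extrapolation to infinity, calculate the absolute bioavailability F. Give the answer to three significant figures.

Trapezoidal AUC_0→4.5 (intranasal spray):
  [0→0.5]: (0.0+673.5)/2 × 0.5 = 168.375
  [0.5→1.5]: (673.5+787.2)/2 × 1 = 730.35
  [1.5→3.5]: (787.2+463.8)/2 × 2 = 1251.0
  [3.5→4.5]: (463.8+344.5)/2 × 1 = 404.15
  Sum = 2553.875 µg/L·hr
Tail: C_last/k_e = 344.5/0.299 = 1152.174
AUC_0→∞ (intranasal spray) = 2553.875 + 1152.174 = 3706.049 µg/L·hr
F = (AUC_ev/D_ev)/(AUC_iv/D_iv) = (3706.049/150)/(6880/150) = 24.707/45.8667 = 0.5387

F = 0.539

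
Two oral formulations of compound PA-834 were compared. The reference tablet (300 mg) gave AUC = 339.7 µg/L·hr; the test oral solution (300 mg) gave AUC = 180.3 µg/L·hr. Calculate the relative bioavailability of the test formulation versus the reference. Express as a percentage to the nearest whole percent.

F_rel = (AUC_test/D_test) / (AUC_ref/D_ref)
      = (180.3/300) / (339.7/300)
      = 0.601 / 1.13233 = 0.5308 = 53.08%

F_rel = 53%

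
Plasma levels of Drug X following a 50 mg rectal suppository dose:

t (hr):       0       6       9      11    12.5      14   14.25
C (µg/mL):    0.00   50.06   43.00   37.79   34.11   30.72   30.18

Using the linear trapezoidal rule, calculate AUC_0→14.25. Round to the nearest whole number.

AUC = 481 µg/mL·hr

Trapezoidal AUC_0→14.25:
  [0→6]: (0.00+50.06)/2 × 6 = 150.18
  [6→9]: (50.06+43.00)/2 × 3 = 139.59
  [9→11]: (43.00+37.79)/2 × 2 = 80.79
  [11→12.5]: (37.79+34.11)/2 × 1.5 = 53.925
  [12.5→14]: (34.11+30.72)/2 × 1.5 = 48.6225
  [14→14.25]: (30.72+30.18)/2 × 0.25 = 7.6125
  Sum = 480.72 µg/mL·hr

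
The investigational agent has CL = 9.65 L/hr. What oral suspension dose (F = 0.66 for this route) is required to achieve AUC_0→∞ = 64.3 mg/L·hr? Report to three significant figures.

Dose = 940 mg

Dose = CL × AUC_0→∞ / F
     = 9.65 × 64.3 / 0.66 = 940.144 mg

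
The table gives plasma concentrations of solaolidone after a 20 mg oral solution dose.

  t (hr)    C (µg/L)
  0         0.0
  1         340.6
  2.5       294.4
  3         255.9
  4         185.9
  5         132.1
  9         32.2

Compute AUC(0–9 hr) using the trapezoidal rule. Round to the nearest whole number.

Trapezoidal AUC_0→9:
  [0→1]: (0.0+340.6)/2 × 1 = 170.3
  [1→2.5]: (340.6+294.4)/2 × 1.5 = 476.25
  [2.5→3]: (294.4+255.9)/2 × 0.5 = 137.575
  [3→4]: (255.9+185.9)/2 × 1 = 220.9
  [4→5]: (185.9+132.1)/2 × 1 = 159.0
  [5→9]: (132.1+32.2)/2 × 4 = 328.6
  Sum = 1492.625 µg/L·hr

AUC = 1493 µg/L·hr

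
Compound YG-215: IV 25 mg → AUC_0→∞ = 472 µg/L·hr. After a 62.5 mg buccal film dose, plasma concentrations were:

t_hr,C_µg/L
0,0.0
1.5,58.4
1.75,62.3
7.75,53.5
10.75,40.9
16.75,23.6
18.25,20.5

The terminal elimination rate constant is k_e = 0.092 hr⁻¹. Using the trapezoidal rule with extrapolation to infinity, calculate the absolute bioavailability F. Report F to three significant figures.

Trapezoidal AUC_0→18.25 (buccal film):
  [0→1.5]: (0.0+58.4)/2 × 1.5 = 43.8
  [1.5→1.75]: (58.4+62.3)/2 × 0.25 = 15.0875
  [1.75→7.75]: (62.3+53.5)/2 × 6 = 347.4
  [7.75→10.75]: (53.5+40.9)/2 × 3 = 141.6
  [10.75→16.75]: (40.9+23.6)/2 × 6 = 193.5
  [16.75→18.25]: (23.6+20.5)/2 × 1.5 = 33.075
  Sum = 774.4625 µg/L·hr
Tail: C_last/k_e = 20.5/0.092 = 222.826
AUC_0→∞ (buccal film) = 774.4625 + 222.826 = 997.2885 µg/L·hr
F = (AUC_ev/D_ev)/(AUC_iv/D_iv) = (997.2885/62.5)/(472/25) = 15.956616/18.88 = 0.8452

F = 0.845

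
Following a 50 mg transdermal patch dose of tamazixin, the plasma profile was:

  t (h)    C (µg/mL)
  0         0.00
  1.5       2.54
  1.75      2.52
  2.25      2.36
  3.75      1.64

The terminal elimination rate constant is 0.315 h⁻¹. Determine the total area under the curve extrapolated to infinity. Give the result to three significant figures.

Trapezoidal AUC_0→3.75:
  [0→1.5]: (0.00+2.54)/2 × 1.5 = 1.905
  [1.5→1.75]: (2.54+2.52)/2 × 0.25 = 0.6325
  [1.75→2.25]: (2.52+2.36)/2 × 0.5 = 1.22
  [2.25→3.75]: (2.36+1.64)/2 × 1.5 = 3.0
  Sum = 6.7575 µg/mL·h
Extrapolated tail: C_last / k_e = 1.64 / 0.315 = 5.206
AUC_0→∞ = 6.7575 + 5.206 = 11.9635 µg/mL·h

AUC = 12.0 µg/mL·h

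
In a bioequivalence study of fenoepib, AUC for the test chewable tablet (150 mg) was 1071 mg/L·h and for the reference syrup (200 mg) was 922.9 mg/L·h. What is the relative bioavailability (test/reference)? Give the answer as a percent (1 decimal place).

F_rel = (AUC_test/D_test) / (AUC_ref/D_ref)
      = (1071/150) / (922.9/200)
      = 7.14 / 4.6145 = 1.5473 = 154.73%

F_rel = 154.7%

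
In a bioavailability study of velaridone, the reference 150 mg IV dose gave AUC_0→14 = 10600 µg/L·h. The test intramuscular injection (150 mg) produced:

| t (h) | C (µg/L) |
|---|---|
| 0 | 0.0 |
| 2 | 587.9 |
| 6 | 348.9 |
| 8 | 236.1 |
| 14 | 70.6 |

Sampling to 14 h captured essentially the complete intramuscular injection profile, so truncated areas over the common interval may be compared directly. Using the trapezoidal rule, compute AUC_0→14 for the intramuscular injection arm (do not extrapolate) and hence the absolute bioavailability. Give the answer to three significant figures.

F = 0.374

Trapezoidal AUC_0→14 (intramuscular injection):
  [0→2]: (0.0+587.9)/2 × 2 = 587.9
  [2→6]: (587.9+348.9)/2 × 4 = 1873.6
  [6→8]: (348.9+236.1)/2 × 2 = 585.0
  [8→14]: (236.1+70.6)/2 × 6 = 920.1
  Sum = 3966.6 µg/L·h
F = (AUC_ev/D_ev)/(AUC_iv/D_iv) = (3966.6/150)/(10600/150) = 26.444/70.6667 = 0.3742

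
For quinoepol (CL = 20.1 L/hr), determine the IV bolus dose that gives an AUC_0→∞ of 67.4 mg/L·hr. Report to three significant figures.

Dose_iv = CL × AUC_0→∞
     = 20.1 × 67.4 = 1354.74 mg

Dose = 1350 mg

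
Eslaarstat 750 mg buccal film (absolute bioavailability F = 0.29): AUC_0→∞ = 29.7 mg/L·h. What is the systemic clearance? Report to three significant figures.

CL = 7.32 L/h

CL = F × Dose / AUC_0→∞
   = 0.29 × 750 / 29.7 = 7.32323 L/h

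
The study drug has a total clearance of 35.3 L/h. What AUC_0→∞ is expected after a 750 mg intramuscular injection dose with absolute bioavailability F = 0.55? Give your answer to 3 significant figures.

AUC_0→∞ = F × Dose / CL
        = 0.55 × 750 / 35.3 = 11.6856 mg/L·h

AUC = 11.7 mg/L·h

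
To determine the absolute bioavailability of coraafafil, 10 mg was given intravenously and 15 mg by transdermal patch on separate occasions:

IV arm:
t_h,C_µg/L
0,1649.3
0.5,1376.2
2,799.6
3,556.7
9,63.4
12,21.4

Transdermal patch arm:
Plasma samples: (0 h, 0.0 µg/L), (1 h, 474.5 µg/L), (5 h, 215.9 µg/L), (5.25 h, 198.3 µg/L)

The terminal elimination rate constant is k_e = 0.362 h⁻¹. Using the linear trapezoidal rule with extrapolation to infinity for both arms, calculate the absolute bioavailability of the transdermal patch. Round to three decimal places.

Trapezoidal AUC_0→12 (IV):
  [0→0.5]: (1649.3+1376.2)/2 × 0.5 = 756.375
  [0.5→2]: (1376.2+799.6)/2 × 1.5 = 1631.85
  [2→3]: (799.6+556.7)/2 × 1 = 678.15
  [3→9]: (556.7+63.4)/2 × 6 = 1860.3
  [9→12]: (63.4+21.4)/2 × 3 = 127.2
  Sum = 5053.875 µg/L·h
IV tail: 21.4/0.362 = 59.116; AUC_iv,0→∞ = 5053.875 + 59.116 = 5112.991 µg/L·h
Trapezoidal AUC_0→5.25 (transdermal patch):
  [0→1]: (0.0+474.5)/2 × 1 = 237.25
  [1→5]: (474.5+215.9)/2 × 4 = 1380.8
  [5→5.25]: (215.9+198.3)/2 × 0.25 = 51.775
  Sum = 1669.825 µg/L·h
transdermal patch tail: 198.3/0.362 = 547.790; AUC_ev,0→∞ = 1669.825 + 547.790 = 2217.615 µg/L·h
F = (AUC_ev/D_ev)/(AUC_iv/D_iv) = (2217.615/15)/(5112.991/10) = 147.841/511.2991 = 0.2891

F = 0.289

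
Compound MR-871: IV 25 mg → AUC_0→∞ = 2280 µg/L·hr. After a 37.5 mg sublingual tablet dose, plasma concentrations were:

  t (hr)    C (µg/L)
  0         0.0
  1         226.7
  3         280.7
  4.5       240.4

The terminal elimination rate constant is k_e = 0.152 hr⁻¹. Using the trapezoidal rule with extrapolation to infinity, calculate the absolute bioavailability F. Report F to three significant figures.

Trapezoidal AUC_0→4.5 (sublingual tablet):
  [0→1]: (0.0+226.7)/2 × 1 = 113.35
  [1→3]: (226.7+280.7)/2 × 2 = 507.4
  [3→4.5]: (280.7+240.4)/2 × 1.5 = 390.825
  Sum = 1011.575 µg/L·hr
Tail: C_last/k_e = 240.4/0.152 = 1581.579
AUC_0→∞ (sublingual tablet) = 1011.575 + 1581.579 = 2593.154 µg/L·hr
F = (AUC_ev/D_ev)/(AUC_iv/D_iv) = (2593.154/37.5)/(2280/25) = 69.1508/91.2 = 0.7582

F = 0.758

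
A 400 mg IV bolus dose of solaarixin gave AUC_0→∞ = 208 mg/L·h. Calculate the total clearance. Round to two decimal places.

CL = Dose_iv / AUC_0→∞
   = 400 / 208 = 1.92308 L/h

CL = 1.92 L/h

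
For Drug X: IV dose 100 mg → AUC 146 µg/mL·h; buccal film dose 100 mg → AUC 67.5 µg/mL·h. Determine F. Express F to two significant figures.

F = 0.46

F = (AUC_ev / D_ev) / (AUC_iv / D_iv)
  = (67.5/100) / (146/100)
  = 0.675 / 1.46 = 0.4623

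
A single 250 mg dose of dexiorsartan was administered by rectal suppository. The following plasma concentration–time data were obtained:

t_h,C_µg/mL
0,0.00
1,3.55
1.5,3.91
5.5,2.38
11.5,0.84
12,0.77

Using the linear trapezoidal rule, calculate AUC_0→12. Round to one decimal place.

AUC = 26.3 µg/mL·h

Trapezoidal AUC_0→12:
  [0→1]: (0.00+3.55)/2 × 1 = 1.775
  [1→1.5]: (3.55+3.91)/2 × 0.5 = 1.865
  [1.5→5.5]: (3.91+2.38)/2 × 4 = 12.58
  [5.5→11.5]: (2.38+0.84)/2 × 6 = 9.66
  [11.5→12]: (0.84+0.77)/2 × 0.5 = 0.4025
  Sum = 26.2825 µg/mL·h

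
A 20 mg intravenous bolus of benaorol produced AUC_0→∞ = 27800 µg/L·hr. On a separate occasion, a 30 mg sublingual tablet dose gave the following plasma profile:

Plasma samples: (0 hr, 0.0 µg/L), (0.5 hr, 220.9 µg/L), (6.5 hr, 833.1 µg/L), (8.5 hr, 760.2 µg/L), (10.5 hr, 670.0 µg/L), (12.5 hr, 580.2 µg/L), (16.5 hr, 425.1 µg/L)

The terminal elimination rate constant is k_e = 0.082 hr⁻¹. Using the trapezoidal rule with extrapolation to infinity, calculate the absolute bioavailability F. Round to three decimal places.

F = 0.352

Trapezoidal AUC_0→16.5 (sublingual tablet):
  [0→0.5]: (0.0+220.9)/2 × 0.5 = 55.225
  [0.5→6.5]: (220.9+833.1)/2 × 6 = 3162.0
  [6.5→8.5]: (833.1+760.2)/2 × 2 = 1593.3
  [8.5→10.5]: (760.2+670.0)/2 × 2 = 1430.2
  [10.5→12.5]: (670.0+580.2)/2 × 2 = 1250.2
  [12.5→16.5]: (580.2+425.1)/2 × 4 = 2010.6
  Sum = 9501.525 µg/L·hr
Tail: C_last/k_e = 425.1/0.082 = 5184.146
AUC_0→∞ (sublingual tablet) = 9501.525 + 5184.146 = 14685.671 µg/L·hr
F = (AUC_ev/D_ev)/(AUC_iv/D_iv) = (14685.671/30)/(27800/20) = 489.522/1390 = 0.3522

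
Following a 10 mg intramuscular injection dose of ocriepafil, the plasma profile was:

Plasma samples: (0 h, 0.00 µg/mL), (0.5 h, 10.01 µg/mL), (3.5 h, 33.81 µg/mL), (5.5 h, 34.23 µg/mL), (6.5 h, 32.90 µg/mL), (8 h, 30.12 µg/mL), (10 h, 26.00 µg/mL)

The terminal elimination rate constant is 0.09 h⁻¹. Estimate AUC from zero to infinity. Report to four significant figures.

Trapezoidal AUC_0→10:
  [0→0.5]: (0.00+10.01)/2 × 0.5 = 2.5025
  [0.5→3.5]: (10.01+33.81)/2 × 3 = 65.73
  [3.5→5.5]: (33.81+34.23)/2 × 2 = 68.04
  [5.5→6.5]: (34.23+32.90)/2 × 1 = 33.565
  [6.5→8]: (32.90+30.12)/2 × 1.5 = 47.265
  [8→10]: (30.12+26.00)/2 × 2 = 56.12
  Sum = 273.2225 µg/mL·h
Extrapolated tail: C_last / k_e = 26.00 / 0.09 = 288.889
AUC_0→∞ = 273.2225 + 288.889 = 562.1115 µg/mL·h

AUC = 562.1 µg/mL·h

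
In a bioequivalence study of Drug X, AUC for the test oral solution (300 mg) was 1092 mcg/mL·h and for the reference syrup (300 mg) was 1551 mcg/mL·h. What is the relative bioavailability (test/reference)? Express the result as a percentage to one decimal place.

F_rel = 70.4%

F_rel = (AUC_test/D_test) / (AUC_ref/D_ref)
      = (1092/300) / (1551/300)
      = 3.64 / 5.17 = 0.7041 = 70.41%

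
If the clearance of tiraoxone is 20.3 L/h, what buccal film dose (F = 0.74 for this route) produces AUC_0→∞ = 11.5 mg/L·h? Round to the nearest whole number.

Dose = CL × AUC_0→∞ / F
     = 20.3 × 11.5 / 0.74 = 315.473 mg

Dose = 315 mg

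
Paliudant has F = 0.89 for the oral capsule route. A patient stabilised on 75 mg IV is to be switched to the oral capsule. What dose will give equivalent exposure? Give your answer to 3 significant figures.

For equal systemic exposure: F × D_ev = D_iv
D_ev = D_iv / F = 75 / 0.89 = 84.2697 mg

D_oral = 84.3 mg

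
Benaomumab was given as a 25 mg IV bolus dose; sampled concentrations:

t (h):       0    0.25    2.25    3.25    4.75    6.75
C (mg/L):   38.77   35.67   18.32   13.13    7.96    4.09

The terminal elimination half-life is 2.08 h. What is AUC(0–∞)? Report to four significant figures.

AUC = 119.2 mg/L·h

Trapezoidal AUC_0→6.75:
  [0→0.25]: (38.77+35.67)/2 × 0.25 = 9.305
  [0.25→2.25]: (35.67+18.32)/2 × 2 = 53.99
  [2.25→3.25]: (18.32+13.13)/2 × 1 = 15.725
  [3.25→4.75]: (13.13+7.96)/2 × 1.5 = 15.8175
  [4.75→6.75]: (7.96+4.09)/2 × 2 = 12.05
  Sum = 106.8875 mg/L·h
k_e = ln2 / t½ = 0.693147 / 2.08 = 0.3332 h^-1
Extrapolated tail: C_last / k_e = 4.09 / 0.3332 = 12.275
AUC_0→∞ = 106.8875 + 12.275 = 119.1625 mg/L·h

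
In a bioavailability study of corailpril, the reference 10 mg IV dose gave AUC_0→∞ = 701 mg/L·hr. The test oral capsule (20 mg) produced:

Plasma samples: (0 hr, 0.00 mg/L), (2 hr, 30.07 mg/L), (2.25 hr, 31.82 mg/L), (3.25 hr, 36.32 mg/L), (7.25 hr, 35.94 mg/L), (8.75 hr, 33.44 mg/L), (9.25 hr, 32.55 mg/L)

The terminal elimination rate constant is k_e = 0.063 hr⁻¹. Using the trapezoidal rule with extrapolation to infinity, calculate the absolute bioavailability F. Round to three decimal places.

Trapezoidal AUC_0→9.25 (oral capsule):
  [0→2]: (0.00+30.07)/2 × 2 = 30.07
  [2→2.25]: (30.07+31.82)/2 × 0.25 = 7.73625
  [2.25→3.25]: (31.82+36.32)/2 × 1 = 34.07
  [3.25→7.25]: (36.32+35.94)/2 × 4 = 144.52
  [7.25→8.75]: (35.94+33.44)/2 × 1.5 = 52.035
  [8.75→9.25]: (33.44+32.55)/2 × 0.5 = 16.4975
  Sum = 284.92875 mg/L·hr
Tail: C_last/k_e = 32.55/0.063 = 516.667
AUC_0→∞ (oral capsule) = 284.92875 + 516.667 = 801.59575 mg/L·hr
F = (AUC_ev/D_ev)/(AUC_iv/D_iv) = (801.59575/20)/(701/10) = 40.0798/70.1 = 0.5718

F = 0.572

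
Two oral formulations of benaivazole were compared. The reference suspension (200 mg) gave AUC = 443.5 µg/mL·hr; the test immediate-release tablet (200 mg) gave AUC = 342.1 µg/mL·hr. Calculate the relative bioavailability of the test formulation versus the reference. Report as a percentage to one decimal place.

F_rel = (AUC_test/D_test) / (AUC_ref/D_ref)
      = (342.1/200) / (443.5/200)
      = 1.7105 / 2.2175 = 0.7714 = 77.14%

F_rel = 77.1%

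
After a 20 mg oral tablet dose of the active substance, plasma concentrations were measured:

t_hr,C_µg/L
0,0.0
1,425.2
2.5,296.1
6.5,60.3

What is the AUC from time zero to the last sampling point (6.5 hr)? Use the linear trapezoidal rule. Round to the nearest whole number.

AUC = 1466 µg/L·hr

Trapezoidal AUC_0→6.5:
  [0→1]: (0.0+425.2)/2 × 1 = 212.6
  [1→2.5]: (425.2+296.1)/2 × 1.5 = 540.975
  [2.5→6.5]: (296.1+60.3)/2 × 4 = 712.8
  Sum = 1466.375 µg/L·hr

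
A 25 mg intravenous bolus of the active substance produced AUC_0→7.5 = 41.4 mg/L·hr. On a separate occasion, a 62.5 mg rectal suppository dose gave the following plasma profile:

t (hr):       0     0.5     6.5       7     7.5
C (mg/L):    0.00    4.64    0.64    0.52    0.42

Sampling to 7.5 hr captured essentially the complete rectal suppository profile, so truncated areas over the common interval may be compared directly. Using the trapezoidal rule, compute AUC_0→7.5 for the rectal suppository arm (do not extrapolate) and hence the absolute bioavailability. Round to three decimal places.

F = 0.169

Trapezoidal AUC_0→7.5 (rectal suppository):
  [0→0.5]: (0.00+4.64)/2 × 0.5 = 1.16
  [0.5→6.5]: (4.64+0.64)/2 × 6 = 15.84
  [6.5→7]: (0.64+0.52)/2 × 0.5 = 0.29
  [7→7.5]: (0.52+0.42)/2 × 0.5 = 0.235
  Sum = 17.525 mg/L·hr
F = (AUC_ev/D_ev)/(AUC_iv/D_iv) = (17.525/62.5)/(41.4/25) = 0.2804/1.656 = 0.1693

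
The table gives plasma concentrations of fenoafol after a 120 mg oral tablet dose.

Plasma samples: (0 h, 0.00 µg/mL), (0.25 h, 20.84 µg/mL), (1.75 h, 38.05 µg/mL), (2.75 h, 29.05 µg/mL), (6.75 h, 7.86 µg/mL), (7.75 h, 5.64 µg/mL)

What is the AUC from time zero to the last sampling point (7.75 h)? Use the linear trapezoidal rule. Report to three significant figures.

AUC = 161 µg/mL·h

Trapezoidal AUC_0→7.75:
  [0→0.25]: (0.00+20.84)/2 × 0.25 = 2.605
  [0.25→1.75]: (20.84+38.05)/2 × 1.5 = 44.1675
  [1.75→2.75]: (38.05+29.05)/2 × 1 = 33.55
  [2.75→6.75]: (29.05+7.86)/2 × 4 = 73.82
  [6.75→7.75]: (7.86+5.64)/2 × 1 = 6.75
  Sum = 160.8925 µg/mL·h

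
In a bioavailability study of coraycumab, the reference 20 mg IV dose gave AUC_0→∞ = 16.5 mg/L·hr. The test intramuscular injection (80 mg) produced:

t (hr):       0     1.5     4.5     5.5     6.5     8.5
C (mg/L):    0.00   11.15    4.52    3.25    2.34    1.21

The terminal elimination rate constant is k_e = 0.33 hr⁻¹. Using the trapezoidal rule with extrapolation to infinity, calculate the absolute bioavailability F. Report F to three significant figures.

F = 0.693

Trapezoidal AUC_0→8.5 (intramuscular injection):
  [0→1.5]: (0.00+11.15)/2 × 1.5 = 8.3625
  [1.5→4.5]: (11.15+4.52)/2 × 3 = 23.505
  [4.5→5.5]: (4.52+3.25)/2 × 1 = 3.885
  [5.5→6.5]: (3.25+2.34)/2 × 1 = 2.795
  [6.5→8.5]: (2.34+1.21)/2 × 2 = 3.55
  Sum = 42.0975 mg/L·hr
Tail: C_last/k_e = 1.21/0.33 = 3.667
AUC_0→∞ (intramuscular injection) = 42.0975 + 3.667 = 45.7645 mg/L·hr
F = (AUC_ev/D_ev)/(AUC_iv/D_iv) = (45.7645/80)/(16.5/20) = 0.57205625/0.825 = 0.6934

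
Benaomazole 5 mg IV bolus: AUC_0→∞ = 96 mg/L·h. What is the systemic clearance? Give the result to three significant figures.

CL = 0.0521 L/h

CL = Dose_iv / AUC_0→∞
   = 5 / 96 = 0.0520833 L/h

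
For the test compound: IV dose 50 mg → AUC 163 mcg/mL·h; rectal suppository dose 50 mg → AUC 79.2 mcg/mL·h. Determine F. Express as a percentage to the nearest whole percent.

F = (AUC_ev / D_ev) / (AUC_iv / D_iv)
  = (79.2/50) / (163/50)
  = 1.584 / 3.26 = 0.4859
  = 48.59%

F = 49%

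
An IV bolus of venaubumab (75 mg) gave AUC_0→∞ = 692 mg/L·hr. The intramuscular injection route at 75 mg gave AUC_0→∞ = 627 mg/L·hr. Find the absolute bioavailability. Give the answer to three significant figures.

F = 0.906

F = (AUC_ev / D_ev) / (AUC_iv / D_iv)
  = (627/75) / (692/75)
  = 8.36 / 9.22667 = 0.9061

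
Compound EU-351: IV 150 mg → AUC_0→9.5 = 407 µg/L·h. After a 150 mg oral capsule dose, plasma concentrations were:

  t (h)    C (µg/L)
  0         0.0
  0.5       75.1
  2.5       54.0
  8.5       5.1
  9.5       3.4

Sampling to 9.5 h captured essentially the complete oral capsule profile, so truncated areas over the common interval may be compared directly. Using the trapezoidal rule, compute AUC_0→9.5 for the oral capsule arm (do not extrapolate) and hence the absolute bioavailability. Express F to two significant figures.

F = 0.81

Trapezoidal AUC_0→9.5 (oral capsule):
  [0→0.5]: (0.0+75.1)/2 × 0.5 = 18.775
  [0.5→2.5]: (75.1+54.0)/2 × 2 = 129.1
  [2.5→8.5]: (54.0+5.1)/2 × 6 = 177.3
  [8.5→9.5]: (5.1+3.4)/2 × 1 = 4.25
  Sum = 329.425 µg/L·h
F = (AUC_ev/D_ev)/(AUC_iv/D_iv) = (329.425/150)/(407/150) = 2.19617/2.71333 = 0.8094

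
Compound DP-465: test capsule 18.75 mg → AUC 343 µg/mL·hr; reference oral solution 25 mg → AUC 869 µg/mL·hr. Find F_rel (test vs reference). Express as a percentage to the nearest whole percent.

F_rel = (AUC_test/D_test) / (AUC_ref/D_ref)
      = (343/18.75) / (869/25)
      = 18.2933 / 34.76 = 0.5263 = 52.63%

F_rel = 53%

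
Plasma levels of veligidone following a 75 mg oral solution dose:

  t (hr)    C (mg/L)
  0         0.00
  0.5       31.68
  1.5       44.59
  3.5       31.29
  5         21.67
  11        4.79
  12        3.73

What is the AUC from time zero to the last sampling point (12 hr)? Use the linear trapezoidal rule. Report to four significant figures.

Trapezoidal AUC_0→12:
  [0→0.5]: (0.00+31.68)/2 × 0.5 = 7.92
  [0.5→1.5]: (31.68+44.59)/2 × 1 = 38.135
  [1.5→3.5]: (44.59+31.29)/2 × 2 = 75.88
  [3.5→5]: (31.29+21.67)/2 × 1.5 = 39.72
  [5→11]: (21.67+4.79)/2 × 6 = 79.38
  [11→12]: (4.79+3.73)/2 × 1 = 4.26
  Sum = 245.295 mg/L·hr

AUC = 245.3 mg/L·hr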